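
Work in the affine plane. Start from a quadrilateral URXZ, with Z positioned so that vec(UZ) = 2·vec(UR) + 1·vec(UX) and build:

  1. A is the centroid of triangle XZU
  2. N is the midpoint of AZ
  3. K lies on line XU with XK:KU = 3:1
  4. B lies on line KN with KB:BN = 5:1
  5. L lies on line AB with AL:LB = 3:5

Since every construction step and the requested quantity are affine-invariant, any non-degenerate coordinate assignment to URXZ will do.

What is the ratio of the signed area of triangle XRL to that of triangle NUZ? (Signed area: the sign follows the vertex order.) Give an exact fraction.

[XRL]:[NUZ] = 101/64

Set U = (0, 0), R = (1, 0), X = (0, 1), Z = (2, 1); any affine frame gives the same invariant.
1. A is the centroid of triangle XZU ⇒ A = (2/3, 2/3)
2. N is the midpoint of AZ ⇒ N = (4/3, 5/6)
3. K lies on line XU with XK:KU = 3:1 ⇒ K = (0, 1/4)
4. B lies on line KN with KB:BN = 5:1 ⇒ B = (10/9, 53/72)
5. L lies on line AB with AL:LB = 3:5 ⇒ L = (5/6, 133/192)
2·[XRL] = 101/192, 2·[NUZ] = 1/3
[XRL]:[NUZ] = 101/192:1/3 = 101/64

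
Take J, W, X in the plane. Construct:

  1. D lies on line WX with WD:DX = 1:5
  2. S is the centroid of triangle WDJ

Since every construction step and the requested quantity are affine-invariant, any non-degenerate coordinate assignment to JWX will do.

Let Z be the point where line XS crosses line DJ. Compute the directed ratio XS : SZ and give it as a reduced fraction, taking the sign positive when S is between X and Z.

XS:SZ = -16

Choose coordinates J = (0, 0), W = (1, 0), X = (0, 1).
1. D lies on line WX with WD:DX = 1:5 ⇒ D = (5/6, 1/6)
2. S is the centroid of triangle WDJ ⇒ S = (11/18, 1/18)
line XS meets DJ at Z = (55/96, 11/96)
S = X + t·(Z−X) with t = 16/15, so XS:SZ = 16/15:-1/15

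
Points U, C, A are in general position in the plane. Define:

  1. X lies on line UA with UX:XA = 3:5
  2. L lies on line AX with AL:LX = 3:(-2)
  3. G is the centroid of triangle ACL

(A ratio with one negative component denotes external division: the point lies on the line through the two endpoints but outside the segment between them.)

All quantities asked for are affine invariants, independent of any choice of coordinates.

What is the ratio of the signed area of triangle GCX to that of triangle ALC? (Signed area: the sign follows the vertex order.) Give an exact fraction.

Set U = (0, 0), C = (1, 0), A = (0, 1); any affine frame gives the same invariant.
1. X lies on line UA with UX:XA = 3:5 ⇒ X = (0, 3/8)
2. L lies on line AX with AL:LX = 3:(-2) ⇒ L = (0, -7/8)
3. G is the centroid of triangle ACL ⇒ G = (1/3, 1/24)
2·[GCX] = 5/24, 2·[ALC] = 15/8
[GCX]:[ALC] = 5/24:15/8 = 1/9

[GCX]:[ALC] = 1/9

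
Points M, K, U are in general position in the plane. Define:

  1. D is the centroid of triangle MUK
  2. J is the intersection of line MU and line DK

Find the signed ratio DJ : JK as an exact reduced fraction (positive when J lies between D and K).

DJ:JK = -1/3

Set M = (0, 0), K = (1, 0), U = (0, 1); any affine frame gives the same invariant.
1. D is the centroid of triangle MUK ⇒ D = (1/3, 1/3)
2. J is the intersection of line MU and line DK ⇒ J = (0, 1/2)
J = D + t·(K−D) with t = -1/2, so DJ:JK = t:(1−t) = -1/2:3/2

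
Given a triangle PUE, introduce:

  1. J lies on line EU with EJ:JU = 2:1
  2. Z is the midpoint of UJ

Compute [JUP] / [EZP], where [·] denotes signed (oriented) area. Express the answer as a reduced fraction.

Set P = (0, 0), U = (1, 0), E = (0, 1); any affine frame gives the same invariant.
1. J lies on line EU with EJ:JU = 2:1 ⇒ J = (2/3, 1/3)
2. Z is the midpoint of UJ ⇒ Z = (5/6, 1/6)
2·[JUP] = -1/3, 2·[EZP] = -5/6
[JUP]:[EZP] = -1/3:-5/6 = 2/5

[JUP]:[EZP] = 2/5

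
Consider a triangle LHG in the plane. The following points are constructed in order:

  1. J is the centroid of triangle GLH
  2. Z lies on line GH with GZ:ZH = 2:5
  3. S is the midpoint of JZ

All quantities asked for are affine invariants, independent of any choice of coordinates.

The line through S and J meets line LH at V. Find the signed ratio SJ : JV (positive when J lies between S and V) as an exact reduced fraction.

SJ:JV = 4/7

Work in coordinates with L = (0, 0), H = (1, 0), G = (0, 1).
1. J is the centroid of triangle GLH ⇒ J = (1/3, 1/3)
2. Z lies on line GH with GZ:ZH = 2:5 ⇒ Z = (2/7, 5/7)
3. S is the midpoint of JZ ⇒ S = (13/42, 11/21)
line SJ meets LH at V = (3/8, 0)
J = S + t·(V−S) with t = 4/11, so SJ:JV = 4/11:7/11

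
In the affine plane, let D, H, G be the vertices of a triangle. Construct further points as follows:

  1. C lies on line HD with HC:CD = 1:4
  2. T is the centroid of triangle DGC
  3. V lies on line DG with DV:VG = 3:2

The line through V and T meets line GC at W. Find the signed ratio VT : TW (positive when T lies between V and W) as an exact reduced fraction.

VT:TW = 1/5

Assign D = (0, 0), H = (1, 0), G = (0, 1) — the answer is frame-independent, so this choice is without loss of generality.
1. C lies on line HD with HC:CD = 1:4 ⇒ C = (4/5, 0)
2. T is the centroid of triangle DGC ⇒ T = (4/15, 1/3)
3. V lies on line DG with DV:VG = 3:2 ⇒ V = (0, 3/5)
line VT meets GC at W = (8/5, -1)
T = V + t·(W−V) with t = 1/6, so VT:TW = 1/6:5/6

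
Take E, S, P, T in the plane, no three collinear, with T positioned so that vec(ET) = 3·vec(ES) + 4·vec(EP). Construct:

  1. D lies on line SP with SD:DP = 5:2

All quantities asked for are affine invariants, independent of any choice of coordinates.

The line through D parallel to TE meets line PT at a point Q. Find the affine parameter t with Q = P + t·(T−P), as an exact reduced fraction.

t = 2/3

Set E = (0, 0), S = (1, 0), P = (0, 1), T = (3, 4); any affine frame gives the same invariant.
1. D lies on line SP with SD:DP = 5:2 ⇒ D = (2/7, 5/7)
through D parallel to TE: direction (-3, -4); meets PT at Q = (2, 3)
Q = P + t·(T−P) with t = 2/3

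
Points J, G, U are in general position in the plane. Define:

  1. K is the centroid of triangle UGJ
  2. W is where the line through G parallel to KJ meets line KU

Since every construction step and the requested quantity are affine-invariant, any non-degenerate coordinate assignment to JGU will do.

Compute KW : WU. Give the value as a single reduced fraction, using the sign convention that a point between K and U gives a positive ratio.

KW:WU = -1/2

Choose coordinates J = (0, 0), G = (1, 0), U = (0, 1).
1. K is the centroid of triangle UGJ ⇒ K = (1/3, 1/3)
2. W is where the line through G parallel to KJ meets line KU ⇒ W = (2/3, -1/3)
W = K + t·(U−K) with t = -1, so KW:WU = t:(1−t) = -1:2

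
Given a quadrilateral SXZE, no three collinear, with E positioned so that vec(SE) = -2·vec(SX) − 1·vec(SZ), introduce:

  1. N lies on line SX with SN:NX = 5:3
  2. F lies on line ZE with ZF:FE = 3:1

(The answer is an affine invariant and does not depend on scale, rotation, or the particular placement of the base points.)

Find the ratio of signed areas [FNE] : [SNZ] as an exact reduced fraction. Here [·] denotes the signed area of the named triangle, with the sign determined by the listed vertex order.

Work in coordinates with S = (0, 0), X = (1, 0), Z = (0, 1), E = (-2, -1).
1. N lies on line SX with SN:NX = 5:3 ⇒ N = (5/8, 0)
2. F lies on line ZE with ZF:FE = 3:1 ⇒ F = (-3/2, -1/2)
2·[FNE] = -13/16, 2·[SNZ] = 5/8
[FNE]:[SNZ] = -13/16:5/8 = -13/10

[FNE]:[SNZ] = -13/10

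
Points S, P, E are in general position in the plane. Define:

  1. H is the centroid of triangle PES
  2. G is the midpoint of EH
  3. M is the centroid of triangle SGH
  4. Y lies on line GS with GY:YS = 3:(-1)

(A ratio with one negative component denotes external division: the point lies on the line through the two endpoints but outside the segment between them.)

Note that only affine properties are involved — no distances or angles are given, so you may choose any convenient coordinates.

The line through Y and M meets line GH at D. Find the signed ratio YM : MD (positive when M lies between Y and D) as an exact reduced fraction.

Work in coordinates with S = (0, 0), P = (1, 0), E = (0, 1).
1. H is the centroid of triangle PES ⇒ H = (1/3, 1/3)
2. G is the midpoint of EH ⇒ G = (1/6, 2/3)
3. M is the centroid of triangle SGH ⇒ M = (1/6, 1/3)
4. Y lies on line GS with GY:YS = 3:(-1) ⇒ Y = (-1/12, -1/3)
line YM meets GH at D = (5/21, 11/21)
M = Y + t·(D−Y) with t = 7/9, so YM:MD = 7/9:2/9

YM:MD = 7/2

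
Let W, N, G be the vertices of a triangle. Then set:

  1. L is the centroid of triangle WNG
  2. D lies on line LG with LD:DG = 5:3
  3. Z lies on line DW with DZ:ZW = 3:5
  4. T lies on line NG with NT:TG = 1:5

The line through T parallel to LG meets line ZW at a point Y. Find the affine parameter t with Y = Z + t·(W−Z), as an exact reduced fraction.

t = -29/15

Work in coordinates with W = (0, 0), N = (1, 0), G = (0, 1).
1. L is the centroid of triangle WNG ⇒ L = (1/3, 1/3)
2. D lies on line LG with LD:DG = 5:3 ⇒ D = (1/8, 3/4)
3. Z lies on line DW with DZ:ZW = 3:5 ⇒ Z = (5/64, 15/32)
4. T lies on line NG with NT:TG = 1:5 ⇒ T = (5/6, 1/6)
through T parallel to LG: direction (-1/3, 2/3); meets ZW at Y = (11/48, 11/8)
Y = Z + t·(W−Z) with t = -29/15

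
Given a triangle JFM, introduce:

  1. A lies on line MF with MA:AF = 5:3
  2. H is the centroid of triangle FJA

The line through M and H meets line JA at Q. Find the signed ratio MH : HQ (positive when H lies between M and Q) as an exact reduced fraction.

Work in coordinates with J = (0, 0), F = (1, 0), M = (0, 1).
1. A lies on line MF with MA:AF = 5:3 ⇒ A = (5/8, 3/8)
2. H is the centroid of triangle FJA ⇒ H = (13/24, 1/8)
line MH meets JA at Q = (65/144, 13/48)
H = M + t·(Q−M) with t = 6/5, so MH:HQ = 6/5:-1/5

MH:HQ = -6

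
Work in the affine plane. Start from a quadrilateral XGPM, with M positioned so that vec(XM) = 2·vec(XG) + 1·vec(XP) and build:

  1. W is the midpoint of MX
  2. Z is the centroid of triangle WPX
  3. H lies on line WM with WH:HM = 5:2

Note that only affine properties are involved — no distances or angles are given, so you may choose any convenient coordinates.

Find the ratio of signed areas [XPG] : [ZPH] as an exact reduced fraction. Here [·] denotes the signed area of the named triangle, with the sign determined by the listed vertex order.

[XPG]:[ZPH] = 21/17

Assign X = (0, 0), G = (1, 0), P = (0, 1), M = (2, 1) — the answer is frame-independent, so this choice is without loss of generality.
1. W is the midpoint of MX ⇒ W = (1, 1/2)
2. Z is the centroid of triangle WPX ⇒ Z = (1/3, 1/2)
3. H lies on line WM with WH:HM = 5:2 ⇒ H = (12/7, 6/7)
2·[XPG] = -1, 2·[ZPH] = -17/21
[XPG]:[ZPH] = -1:-17/21 = 21/17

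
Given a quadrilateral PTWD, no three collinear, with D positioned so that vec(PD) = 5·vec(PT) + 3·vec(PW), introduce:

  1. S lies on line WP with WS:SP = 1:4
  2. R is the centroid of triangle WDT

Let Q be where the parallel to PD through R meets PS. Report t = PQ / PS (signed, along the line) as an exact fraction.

t = 1/6

Choose coordinates P = (0, 0), T = (1, 0), W = (0, 1), D = (5, 3).
1. S lies on line WP with WS:SP = 1:4 ⇒ S = (0, 4/5)
2. R is the centroid of triangle WDT ⇒ R = (2, 4/3)
through R parallel to PD: direction (5, 3); meets PS at Q = (0, 2/15)
Q = P + t·(S−P) with t = 1/6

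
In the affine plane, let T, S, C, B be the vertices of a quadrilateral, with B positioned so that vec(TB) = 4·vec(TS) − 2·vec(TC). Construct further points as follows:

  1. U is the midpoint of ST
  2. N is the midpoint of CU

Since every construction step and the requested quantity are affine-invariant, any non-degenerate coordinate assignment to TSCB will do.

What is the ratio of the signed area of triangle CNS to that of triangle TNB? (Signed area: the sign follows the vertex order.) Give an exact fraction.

Assign T = (0, 0), S = (1, 0), C = (0, 1), B = (4, -2) — the answer is frame-independent, so this choice is without loss of generality.
1. U is the midpoint of ST ⇒ U = (1/2, 0)
2. N is the midpoint of CU ⇒ N = (1/4, 1/2)
2·[CNS] = 1/4, 2·[TNB] = -5/2
[CNS]:[TNB] = 1/4:-5/2 = -1/10

[CNS]:[TNB] = -1/10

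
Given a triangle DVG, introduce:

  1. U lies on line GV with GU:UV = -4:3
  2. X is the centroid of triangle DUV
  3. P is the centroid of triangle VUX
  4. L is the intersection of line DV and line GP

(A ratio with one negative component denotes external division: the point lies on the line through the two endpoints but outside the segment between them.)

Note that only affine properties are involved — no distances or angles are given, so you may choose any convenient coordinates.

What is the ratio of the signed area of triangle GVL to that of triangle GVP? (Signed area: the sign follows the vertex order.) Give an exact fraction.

[GVL]:[GVP] = 3/7

Choose coordinates D = (0, 0), V = (1, 0), G = (0, 1).
1. U lies on line GV with GU:UV = -4:3 ⇒ U = (4, -3)
2. X is the centroid of triangle DUV ⇒ X = (5/3, -1)
3. P is the centroid of triangle VUX ⇒ P = (20/9, -4/3)
4. L is the intersection of line DV and line GP ⇒ L = (20/21, 0)
2·[GVL] = -1/21, 2·[GVP] = -1/9
[GVL]:[GVP] = -1/21:-1/9 = 3/7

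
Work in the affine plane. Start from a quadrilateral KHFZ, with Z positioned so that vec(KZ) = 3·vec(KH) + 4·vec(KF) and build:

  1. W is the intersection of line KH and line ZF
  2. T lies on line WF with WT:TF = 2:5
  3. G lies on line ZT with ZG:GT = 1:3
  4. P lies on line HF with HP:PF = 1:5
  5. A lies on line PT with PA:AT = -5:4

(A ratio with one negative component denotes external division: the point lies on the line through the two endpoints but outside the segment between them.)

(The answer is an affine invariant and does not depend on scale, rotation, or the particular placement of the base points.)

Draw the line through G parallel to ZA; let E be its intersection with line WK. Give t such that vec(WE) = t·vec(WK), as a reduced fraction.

t = -215/34

Assign K = (0, 0), H = (1, 0), F = (0, 1), Z = (3, 4) — the answer is frame-independent, so this choice is without loss of generality.
1. W is the intersection of line KH and line ZF ⇒ W = (-1, 0)
2. T lies on line WF with WT:TF = 2:5 ⇒ T = (-5/7, 2/7)
3. G lies on line ZT with ZG:GT = 1:3 ⇒ G = (29/14, 43/14)
4. P lies on line HF with HP:PF = 1:5 ⇒ P = (5/6, 1/6)
5. A lies on line PT with PA:AT = -5:4 ⇒ A = (-145/21, 16/21)
through G parallel to ZA: direction (-208/21, -68/21); meets WK at E = (-249/34, 0)
E = W + t·(K−W) with t = -215/34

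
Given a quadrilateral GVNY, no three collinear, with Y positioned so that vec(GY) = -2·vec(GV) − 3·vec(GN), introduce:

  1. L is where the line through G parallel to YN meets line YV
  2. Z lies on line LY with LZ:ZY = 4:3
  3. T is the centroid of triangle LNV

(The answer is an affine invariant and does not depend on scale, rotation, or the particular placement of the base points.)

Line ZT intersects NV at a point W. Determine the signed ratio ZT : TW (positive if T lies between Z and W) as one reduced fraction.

Work in coordinates with G = (0, 0), V = (1, 0), N = (0, 1), Y = (-2, -3).
1. L is where the line through G parallel to YN meets line YV ⇒ L = (-1, -2)
2. Z lies on line LY with LZ:ZY = 4:3 ⇒ Z = (-11/7, -18/7)
3. T is the centroid of triangle LNV ⇒ T = (0, -1/3)
line ZT meets NV at W = (11/20, 9/20)
T = Z + t·(W−Z) with t = 20/27, so ZT:TW = 20/27:7/27

ZT:TW = 20/7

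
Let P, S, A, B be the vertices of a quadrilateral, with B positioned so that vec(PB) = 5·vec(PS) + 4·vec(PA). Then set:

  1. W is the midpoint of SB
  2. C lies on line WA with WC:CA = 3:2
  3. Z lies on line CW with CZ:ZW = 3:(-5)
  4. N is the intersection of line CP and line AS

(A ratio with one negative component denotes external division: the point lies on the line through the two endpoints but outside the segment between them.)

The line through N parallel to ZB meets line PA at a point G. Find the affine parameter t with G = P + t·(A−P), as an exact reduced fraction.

Set P = (0, 0), S = (1, 0), A = (0, 1), B = (5, 4); any affine frame gives the same invariant.
1. W is the midpoint of SB ⇒ W = (3, 2)
2. C lies on line WA with WC:CA = 3:2 ⇒ C = (6/5, 7/5)
3. Z lies on line CW with CZ:ZW = 3:(-5) ⇒ Z = (-3/2, 1/2)
4. N is the intersection of line CP and line AS ⇒ N = (6/13, 7/13)
through N parallel to ZB: direction (13/2, 7/2); meets PA at G = (0, 49/169)
G = P + t·(A−P) with t = 49/169

t = 49/169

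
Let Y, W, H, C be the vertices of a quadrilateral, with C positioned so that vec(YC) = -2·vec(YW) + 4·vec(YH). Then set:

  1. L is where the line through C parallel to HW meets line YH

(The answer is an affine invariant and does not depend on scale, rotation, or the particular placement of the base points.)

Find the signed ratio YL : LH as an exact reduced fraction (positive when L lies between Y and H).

Work in coordinates with Y = (0, 0), W = (1, 0), H = (0, 1), C = (-2, 4).
1. L is where the line through C parallel to HW meets line YH ⇒ L = (0, 2)
L = Y + t·(H−Y) with t = 2, so YL:LH = t:(1−t) = 2:-1

YL:LH = -2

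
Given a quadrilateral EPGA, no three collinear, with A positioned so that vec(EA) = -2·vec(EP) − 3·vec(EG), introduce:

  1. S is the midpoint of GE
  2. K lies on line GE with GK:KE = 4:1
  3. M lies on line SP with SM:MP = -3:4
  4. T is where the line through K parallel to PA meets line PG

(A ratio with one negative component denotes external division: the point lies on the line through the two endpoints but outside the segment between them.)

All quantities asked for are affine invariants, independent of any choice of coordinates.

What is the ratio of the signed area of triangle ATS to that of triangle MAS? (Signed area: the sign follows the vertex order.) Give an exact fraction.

Work in coordinates with E = (0, 0), P = (1, 0), G = (0, 1), A = (-2, -3).
1. S is the midpoint of GE ⇒ S = (0, 1/2)
2. K lies on line GE with GK:KE = 4:1 ⇒ K = (0, 1/5)
3. M lies on line SP with SM:MP = -3:4 ⇒ M = (-3, 2)
4. T is where the line through K parallel to PA meets line PG ⇒ T = (2/5, 3/5)
2·[ATS] = 6/5, 2·[MAS] = 27/2
[ATS]:[MAS] = 6/5:27/2 = 4/45

[ATS]:[MAS] = 4/45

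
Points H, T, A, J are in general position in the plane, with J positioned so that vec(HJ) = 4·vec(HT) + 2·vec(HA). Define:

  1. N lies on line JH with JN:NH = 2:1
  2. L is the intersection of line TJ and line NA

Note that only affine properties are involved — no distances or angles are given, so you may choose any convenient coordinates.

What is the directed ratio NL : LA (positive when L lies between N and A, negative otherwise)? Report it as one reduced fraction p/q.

Choose coordinates H = (0, 0), T = (1, 0), A = (0, 1), J = (4, 2).
1. N lies on line JH with JN:NH = 2:1 ⇒ N = (4/3, 2/3)
2. L is the intersection of line TJ and line NA ⇒ L = (20/11, 6/11)
L = N + t·(A−N) with t = -4/11, so NL:LA = t:(1−t) = -4/11:15/11

NL:LA = -4/15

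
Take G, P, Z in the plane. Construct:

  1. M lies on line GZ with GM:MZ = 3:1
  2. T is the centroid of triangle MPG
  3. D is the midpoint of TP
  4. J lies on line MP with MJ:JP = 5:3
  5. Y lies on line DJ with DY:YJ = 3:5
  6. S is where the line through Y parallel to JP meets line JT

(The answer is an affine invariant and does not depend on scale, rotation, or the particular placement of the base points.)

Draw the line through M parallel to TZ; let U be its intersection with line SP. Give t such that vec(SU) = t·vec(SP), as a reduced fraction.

t = -185/199

Work in coordinates with G = (0, 0), P = (1, 0), Z = (0, 1).
1. M lies on line GZ with GM:MZ = 3:1 ⇒ M = (0, 3/4)
2. T is the centroid of triangle MPG ⇒ T = (1/3, 1/4)
3. D is the midpoint of TP ⇒ D = (2/3, 1/8)
4. J lies on line MP with MJ:JP = 5:3 ⇒ J = (5/8, 9/32)
5. Y lies on line DJ with DY:YJ = 3:5 ⇒ Y = (125/192, 47/256)
6. S is where the line through Y parallel to JP meets line JT ⇒ S = (205/384, 139/512)
through M parallel to TZ: direction (-1/3, 3/4); meets SP at U = (20/199, 417/796)
U = S + t·(P−S) with t = -185/199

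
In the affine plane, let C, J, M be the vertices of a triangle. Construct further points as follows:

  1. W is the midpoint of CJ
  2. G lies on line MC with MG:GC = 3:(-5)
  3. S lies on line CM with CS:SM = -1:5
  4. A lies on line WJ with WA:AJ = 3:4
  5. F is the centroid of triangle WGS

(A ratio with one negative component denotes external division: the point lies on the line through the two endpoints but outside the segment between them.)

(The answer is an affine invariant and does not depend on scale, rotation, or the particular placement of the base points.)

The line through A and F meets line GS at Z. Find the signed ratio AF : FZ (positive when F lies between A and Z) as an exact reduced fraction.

AF:FZ = 23/7

Choose coordinates C = (0, 0), J = (1, 0), M = (0, 1).
1. W is the midpoint of CJ ⇒ W = (1/2, 0)
2. G lies on line MC with MG:GC = 3:(-5) ⇒ G = (0, 5/2)
3. S lies on line CM with CS:SM = -1:5 ⇒ S = (0, -1/4)
4. A lies on line WJ with WA:AJ = 3:4 ⇒ A = (5/7, 0)
5. F is the centroid of triangle WGS ⇒ F = (1/6, 3/4)
line AF meets GS at Z = (0, 45/46)
F = A + t·(Z−A) with t = 23/30, so AF:FZ = 23/30:7/30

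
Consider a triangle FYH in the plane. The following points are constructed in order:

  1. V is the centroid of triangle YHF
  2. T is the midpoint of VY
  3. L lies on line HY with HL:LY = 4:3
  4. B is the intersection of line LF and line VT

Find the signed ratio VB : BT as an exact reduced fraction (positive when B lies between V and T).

Set F = (0, 0), Y = (1, 0), H = (0, 1); any affine frame gives the same invariant.
1. V is the centroid of triangle YHF ⇒ V = (1/3, 1/3)
2. T is the midpoint of VY ⇒ T = (2/3, 1/6)
3. L lies on line HY with HL:LY = 4:3 ⇒ L = (4/7, 3/7)
4. B is the intersection of line LF and line VT ⇒ B = (2/5, 3/10)
B = V + t·(T−V) with t = 1/5, so VB:BT = t:(1−t) = 1/5:4/5

VB:BT = 1/4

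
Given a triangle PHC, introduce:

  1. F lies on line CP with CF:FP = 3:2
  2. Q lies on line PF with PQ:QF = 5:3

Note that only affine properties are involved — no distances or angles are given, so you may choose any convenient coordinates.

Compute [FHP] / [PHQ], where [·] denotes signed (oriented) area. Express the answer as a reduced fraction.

Choose coordinates P = (0, 0), H = (1, 0), C = (0, 1).
1. F lies on line CP with CF:FP = 3:2 ⇒ F = (0, 2/5)
2. Q lies on line PF with PQ:QF = 5:3 ⇒ Q = (0, 1/4)
2·[FHP] = -2/5, 2·[PHQ] = 1/4
[FHP]:[PHQ] = -2/5:1/4 = -8/5

[FHP]:[PHQ] = -8/5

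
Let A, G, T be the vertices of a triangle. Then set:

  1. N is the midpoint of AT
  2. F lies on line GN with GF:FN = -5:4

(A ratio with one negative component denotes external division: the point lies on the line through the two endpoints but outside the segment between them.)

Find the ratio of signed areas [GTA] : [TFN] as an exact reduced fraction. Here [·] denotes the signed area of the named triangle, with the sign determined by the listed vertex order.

Set A = (0, 0), G = (1, 0), T = (0, 1); any affine frame gives the same invariant.
1. N is the midpoint of AT ⇒ N = (0, 1/2)
2. F lies on line GN with GF:FN = -5:4 ⇒ F = (-4, 5/2)
2·[GTA] = 1, 2·[TFN] = 2
[GTA]:[TFN] = 1:2 = 1/2

[GTA]:[TFN] = 1/2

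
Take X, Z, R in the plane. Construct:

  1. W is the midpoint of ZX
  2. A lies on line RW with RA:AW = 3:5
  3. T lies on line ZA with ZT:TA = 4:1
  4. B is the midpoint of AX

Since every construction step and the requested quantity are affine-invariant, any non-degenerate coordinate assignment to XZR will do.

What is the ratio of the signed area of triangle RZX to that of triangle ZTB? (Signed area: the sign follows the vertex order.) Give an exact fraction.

Assign X = (0, 0), Z = (1, 0), R = (0, 1) — the answer is frame-independent, so this choice is without loss of generality.
1. W is the midpoint of ZX ⇒ W = (1/2, 0)
2. A lies on line RW with RA:AW = 3:5 ⇒ A = (3/16, 5/8)
3. T lies on line ZA with ZT:TA = 4:1 ⇒ T = (7/20, 1/2)
4. B is the midpoint of AX ⇒ B = (3/32, 5/16)
2·[RZX] = -1, 2·[ZTB] = 1/4
[RZX]:[ZTB] = -1:1/4 = -4

[RZX]:[ZTB] = -4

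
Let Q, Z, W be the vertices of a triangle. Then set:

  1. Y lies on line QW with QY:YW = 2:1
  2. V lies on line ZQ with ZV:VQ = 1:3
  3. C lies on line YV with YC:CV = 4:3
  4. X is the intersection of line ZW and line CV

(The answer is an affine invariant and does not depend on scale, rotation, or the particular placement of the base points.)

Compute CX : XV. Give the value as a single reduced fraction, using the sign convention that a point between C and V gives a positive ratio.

CX:XV = -8/7

Assign Q = (0, 0), Z = (1, 0), W = (0, 1) — the answer is frame-independent, so this choice is without loss of generality.
1. Y lies on line QW with QY:YW = 2:1 ⇒ Y = (0, 2/3)
2. V lies on line ZQ with ZV:VQ = 1:3 ⇒ V = (3/4, 0)
3. C lies on line YV with YC:CV = 4:3 ⇒ C = (3/7, 2/7)
4. X is the intersection of line ZW and line CV ⇒ X = (3, -2)
X = C + t·(V−C) with t = 8, so CX:XV = t:(1−t) = 8:-7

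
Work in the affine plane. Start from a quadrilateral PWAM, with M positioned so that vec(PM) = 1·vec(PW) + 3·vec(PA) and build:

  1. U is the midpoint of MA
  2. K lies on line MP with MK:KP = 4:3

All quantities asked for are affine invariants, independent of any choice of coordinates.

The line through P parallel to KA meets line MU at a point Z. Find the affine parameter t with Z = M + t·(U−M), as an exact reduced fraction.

Choose coordinates P = (0, 0), W = (1, 0), A = (0, 1), M = (1, 3).
1. U is the midpoint of MA ⇒ U = (1/2, 2)
2. K lies on line MP with MK:KP = 4:3 ⇒ K = (3/7, 9/7)
through P parallel to KA: direction (-3/7, -2/7); meets MU at Z = (-3/4, -1/2)
Z = M + t·(U−M) with t = 7/2

t = 7/2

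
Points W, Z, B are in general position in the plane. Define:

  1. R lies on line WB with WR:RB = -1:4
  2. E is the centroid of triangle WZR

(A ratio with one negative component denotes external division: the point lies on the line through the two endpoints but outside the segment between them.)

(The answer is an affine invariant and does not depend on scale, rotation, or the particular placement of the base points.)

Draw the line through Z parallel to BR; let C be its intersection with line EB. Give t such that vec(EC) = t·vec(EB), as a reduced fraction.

Choose coordinates W = (0, 0), Z = (1, 0), B = (0, 1).
1. R lies on line WB with WR:RB = -1:4 ⇒ R = (0, -1/3)
2. E is the centroid of triangle WZR ⇒ E = (1/3, -1/9)
through Z parallel to BR: direction (0, -4/3); meets EB at C = (1, -7/3)
C = E + t·(B−E) with t = -2

t = -2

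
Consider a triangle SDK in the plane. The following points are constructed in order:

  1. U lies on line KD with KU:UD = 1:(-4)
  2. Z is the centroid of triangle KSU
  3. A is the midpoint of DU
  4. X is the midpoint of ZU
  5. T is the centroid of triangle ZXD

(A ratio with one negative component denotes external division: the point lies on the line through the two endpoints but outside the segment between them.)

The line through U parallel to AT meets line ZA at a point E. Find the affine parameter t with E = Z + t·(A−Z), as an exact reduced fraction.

t = -2

Set S = (0, 0), D = (1, 0), K = (0, 1); any affine frame gives the same invariant.
1. U lies on line KD with KU:UD = 1:(-4) ⇒ U = (-1/3, 4/3)
2. Z is the centroid of triangle KSU ⇒ Z = (-1/9, 7/9)
3. A is the midpoint of DU ⇒ A = (1/3, 2/3)
4. X is the midpoint of ZU ⇒ X = (-2/9, 19/18)
5. T is the centroid of triangle ZXD ⇒ T = (2/9, 11/18)
through U parallel to AT: direction (-1/9, -1/18); meets ZA at E = (-1, 1)
E = Z + t·(A−Z) with t = -2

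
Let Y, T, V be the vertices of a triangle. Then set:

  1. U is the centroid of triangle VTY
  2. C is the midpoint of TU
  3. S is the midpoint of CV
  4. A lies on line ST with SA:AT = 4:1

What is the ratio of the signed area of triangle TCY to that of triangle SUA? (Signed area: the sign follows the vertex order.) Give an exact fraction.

[TCY]:[SUA] = 5/4

Set Y = (0, 0), T = (1, 0), V = (0, 1); any affine frame gives the same invariant.
1. U is the centroid of triangle VTY ⇒ U = (1/3, 1/3)
2. C is the midpoint of TU ⇒ C = (2/3, 1/6)
3. S is the midpoint of CV ⇒ S = (1/3, 7/12)
4. A lies on line ST with SA:AT = 4:1 ⇒ A = (13/15, 7/60)
2·[TCY] = 1/6, 2·[SUA] = 2/15
[TCY]:[SUA] = 1/6:2/15 = 5/4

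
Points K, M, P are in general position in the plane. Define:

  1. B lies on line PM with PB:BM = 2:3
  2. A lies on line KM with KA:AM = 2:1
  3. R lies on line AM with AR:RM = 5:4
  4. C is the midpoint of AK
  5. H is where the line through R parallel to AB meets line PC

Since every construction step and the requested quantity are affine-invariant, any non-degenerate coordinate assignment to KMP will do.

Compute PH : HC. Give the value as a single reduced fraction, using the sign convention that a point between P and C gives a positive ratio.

Assign K = (0, 0), M = (1, 0), P = (0, 1) — the answer is frame-independent, so this choice is without loss of generality.
1. B lies on line PM with PB:BM = 2:3 ⇒ B = (2/5, 3/5)
2. A lies on line KM with KA:AM = 2:1 ⇒ A = (2/3, 0)
3. R lies on line AM with AR:RM = 5:4 ⇒ R = (23/27, 0)
4. C is the midpoint of AK ⇒ C = (1/3, 0)
5. H is where the line through R parallel to AB meets line PC ⇒ H = (-11/9, 14/3)
H = P + t·(C−P) with t = -11/3, so PH:HC = t:(1−t) = -11/3:14/3

PH:HC = -11/14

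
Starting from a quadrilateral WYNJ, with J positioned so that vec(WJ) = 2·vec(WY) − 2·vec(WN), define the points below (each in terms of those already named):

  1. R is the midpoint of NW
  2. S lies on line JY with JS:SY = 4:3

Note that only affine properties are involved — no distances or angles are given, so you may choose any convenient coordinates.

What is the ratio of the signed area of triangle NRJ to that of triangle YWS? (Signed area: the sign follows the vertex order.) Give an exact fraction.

Work in coordinates with W = (0, 0), Y = (1, 0), N = (0, 1), J = (2, -2).
1. R is the midpoint of NW ⇒ R = (0, 1/2)
2. S lies on line JY with JS:SY = 4:3 ⇒ S = (10/7, -6/7)
2·[NRJ] = 1, 2·[YWS] = 6/7
[NRJ]:[YWS] = 1:6/7 = 7/6

[NRJ]:[YWS] = 7/6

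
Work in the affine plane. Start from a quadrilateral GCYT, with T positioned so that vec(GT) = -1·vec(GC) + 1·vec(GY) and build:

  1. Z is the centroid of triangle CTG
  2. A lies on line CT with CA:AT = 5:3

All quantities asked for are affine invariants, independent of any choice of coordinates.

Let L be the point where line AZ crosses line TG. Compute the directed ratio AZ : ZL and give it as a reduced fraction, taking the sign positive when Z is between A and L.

AZ:ZL = 1/8

Work in coordinates with G = (0, 0), C = (1, 0), Y = (0, 1), T = (-1, 1).
1. Z is the centroid of triangle CTG ⇒ Z = (0, 1/3)
2. A lies on line CT with CA:AT = 5:3 ⇒ A = (-1/4, 5/8)
line AZ meets TG at L = (2, -2)
Z = A + t·(L−A) with t = 1/9, so AZ:ZL = 1/9:8/9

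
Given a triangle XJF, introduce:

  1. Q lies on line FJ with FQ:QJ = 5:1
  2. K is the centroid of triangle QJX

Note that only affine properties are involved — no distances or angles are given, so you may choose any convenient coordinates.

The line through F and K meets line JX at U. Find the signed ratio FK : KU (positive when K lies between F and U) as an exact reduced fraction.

FK:KU = 17

Choose coordinates X = (0, 0), J = (1, 0), F = (0, 1).
1. Q lies on line FJ with FQ:QJ = 5:1 ⇒ Q = (5/6, 1/6)
2. K is the centroid of triangle QJX ⇒ K = (11/18, 1/18)
line FK meets JX at U = (11/17, 0)
K = F + t·(U−F) with t = 17/18, so FK:KU = 17/18:1/18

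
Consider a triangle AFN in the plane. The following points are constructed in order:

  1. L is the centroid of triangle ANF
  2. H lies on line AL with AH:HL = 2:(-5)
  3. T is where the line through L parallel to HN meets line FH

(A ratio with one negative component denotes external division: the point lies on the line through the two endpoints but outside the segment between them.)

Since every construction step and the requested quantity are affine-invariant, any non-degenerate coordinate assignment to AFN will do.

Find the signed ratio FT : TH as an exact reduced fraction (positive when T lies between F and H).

Work in coordinates with A = (0, 0), F = (1, 0), N = (0, 1).
1. L is the centroid of triangle ANF ⇒ L = (1/3, 1/3)
2. H lies on line AL with AH:HL = 2:(-5) ⇒ H = (-2/9, -2/9)
3. T is where the line through L parallel to HN meets line FH ⇒ T = (29/117, -16/117)
T = F + t·(H−F) with t = 8/13, so FT:TH = t:(1−t) = 8/13:5/13

FT:TH = 8/5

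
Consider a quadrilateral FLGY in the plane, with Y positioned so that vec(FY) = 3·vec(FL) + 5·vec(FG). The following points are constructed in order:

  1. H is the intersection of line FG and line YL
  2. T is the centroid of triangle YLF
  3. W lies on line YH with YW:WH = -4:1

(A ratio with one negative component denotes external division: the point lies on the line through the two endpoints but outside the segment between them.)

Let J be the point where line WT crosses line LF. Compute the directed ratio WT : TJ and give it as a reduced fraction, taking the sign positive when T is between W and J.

Set F = (0, 0), L = (1, 0), G = (0, 1), Y = (3, 5); any affine frame gives the same invariant.
1. H is the intersection of line FG and line YL ⇒ H = (0, -5/2)
2. T is the centroid of triangle YLF ⇒ T = (4/3, 5/3)
3. W lies on line YH with YW:WH = -4:1 ⇒ W = (-1, -5)
line WT meets LF at J = (3/4, 0)
T = W + t·(J−W) with t = 4/3, so WT:TJ = 4/3:-1/3

WT:TJ = -4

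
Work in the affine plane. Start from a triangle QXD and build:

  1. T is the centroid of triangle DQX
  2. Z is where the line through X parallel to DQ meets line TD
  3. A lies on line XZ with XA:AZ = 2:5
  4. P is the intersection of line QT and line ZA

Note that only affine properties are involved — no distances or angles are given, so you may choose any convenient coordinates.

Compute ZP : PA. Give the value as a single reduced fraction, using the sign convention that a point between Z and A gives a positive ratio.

Set Q = (0, 0), X = (1, 0), D = (0, 1); any affine frame gives the same invariant.
1. T is the centroid of triangle DQX ⇒ T = (1/3, 1/3)
2. Z is where the line through X parallel to DQ meets line TD ⇒ Z = (1, -1)
3. A lies on line XZ with XA:AZ = 2:5 ⇒ A = (1, -2/7)
4. P is the intersection of line QT and line ZA ⇒ P = (1, 1)
P = Z + t·(A−Z) with t = 14/5, so ZP:PA = t:(1−t) = 14/5:-9/5

ZP:PA = -14/9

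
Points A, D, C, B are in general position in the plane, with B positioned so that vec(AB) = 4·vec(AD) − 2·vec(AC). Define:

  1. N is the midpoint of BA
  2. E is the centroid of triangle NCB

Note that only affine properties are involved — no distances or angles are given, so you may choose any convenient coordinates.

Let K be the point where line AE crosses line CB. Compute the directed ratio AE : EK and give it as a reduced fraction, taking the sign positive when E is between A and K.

Choose coordinates A = (0, 0), D = (1, 0), C = (0, 1), B = (4, -2).
1. N is the midpoint of BA ⇒ N = (2, -1)
2. E is the centroid of triangle NCB ⇒ E = (2, -2/3)
line AE meets CB at K = (12/5, -4/5)
E = A + t·(K−A) with t = 5/6, so AE:EK = 5/6:1/6

AE:EK = 5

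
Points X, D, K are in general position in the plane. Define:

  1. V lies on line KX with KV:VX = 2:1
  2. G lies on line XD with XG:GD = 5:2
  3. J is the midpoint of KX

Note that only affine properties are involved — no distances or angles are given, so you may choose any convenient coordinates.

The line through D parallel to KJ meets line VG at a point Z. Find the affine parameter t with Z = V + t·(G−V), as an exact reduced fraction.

t = 7/5

Choose coordinates X = (0, 0), D = (1, 0), K = (0, 1).
1. V lies on line KX with KV:VX = 2:1 ⇒ V = (0, 1/3)
2. G lies on line XD with XG:GD = 5:2 ⇒ G = (5/7, 0)
3. J is the midpoint of KX ⇒ J = (0, 1/2)
through D parallel to KJ: direction (0, -1/2); meets VG at Z = (1, -2/15)
Z = V + t·(G−V) with t = 7/5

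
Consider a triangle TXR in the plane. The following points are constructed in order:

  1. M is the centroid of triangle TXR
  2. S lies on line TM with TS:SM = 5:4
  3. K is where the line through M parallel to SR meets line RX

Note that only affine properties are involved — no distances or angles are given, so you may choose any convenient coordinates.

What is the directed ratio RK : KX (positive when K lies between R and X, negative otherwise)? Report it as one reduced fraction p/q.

Assign T = (0, 0), X = (1, 0), R = (0, 1) — the answer is frame-independent, so this choice is without loss of generality.
1. M is the centroid of triangle TXR ⇒ M = (1/3, 1/3)
2. S lies on line TM with TS:SM = 5:4 ⇒ S = (5/27, 5/27)
3. K is where the line through M parallel to SR meets line RX ⇒ K = (4/17, 13/17)
K = R + t·(X−R) with t = 4/17, so RK:KX = t:(1−t) = 4/17:13/17

RK:KX = 4/13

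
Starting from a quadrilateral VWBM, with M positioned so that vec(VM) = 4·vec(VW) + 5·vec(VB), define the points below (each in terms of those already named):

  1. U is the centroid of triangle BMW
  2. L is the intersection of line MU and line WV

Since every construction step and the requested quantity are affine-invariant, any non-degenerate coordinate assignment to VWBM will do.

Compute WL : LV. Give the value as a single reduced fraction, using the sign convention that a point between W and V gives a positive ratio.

WL:LV = 8

Work in coordinates with V = (0, 0), W = (1, 0), B = (0, 1), M = (4, 5).
1. U is the centroid of triangle BMW ⇒ U = (5/3, 2)
2. L is the intersection of line MU and line WV ⇒ L = (1/9, 0)
L = W + t·(V−W) with t = 8/9, so WL:LV = t:(1−t) = 8/9:1/9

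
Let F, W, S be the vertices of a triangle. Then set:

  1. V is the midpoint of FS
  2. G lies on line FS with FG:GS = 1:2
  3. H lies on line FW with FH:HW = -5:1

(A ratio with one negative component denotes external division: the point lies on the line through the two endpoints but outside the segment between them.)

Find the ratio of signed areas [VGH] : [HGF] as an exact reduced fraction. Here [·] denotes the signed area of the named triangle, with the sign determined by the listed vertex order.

Assign F = (0, 0), W = (1, 0), S = (0, 1) — the answer is frame-independent, so this choice is without loss of generality.
1. V is the midpoint of FS ⇒ V = (0, 1/2)
2. G lies on line FS with FG:GS = 1:2 ⇒ G = (0, 1/3)
3. H lies on line FW with FH:HW = -5:1 ⇒ H = (5/4, 0)
2·[VGH] = 5/24, 2·[HGF] = 5/12
[VGH]:[HGF] = 5/24:5/12 = 1/2

[VGH]:[HGF] = 1/2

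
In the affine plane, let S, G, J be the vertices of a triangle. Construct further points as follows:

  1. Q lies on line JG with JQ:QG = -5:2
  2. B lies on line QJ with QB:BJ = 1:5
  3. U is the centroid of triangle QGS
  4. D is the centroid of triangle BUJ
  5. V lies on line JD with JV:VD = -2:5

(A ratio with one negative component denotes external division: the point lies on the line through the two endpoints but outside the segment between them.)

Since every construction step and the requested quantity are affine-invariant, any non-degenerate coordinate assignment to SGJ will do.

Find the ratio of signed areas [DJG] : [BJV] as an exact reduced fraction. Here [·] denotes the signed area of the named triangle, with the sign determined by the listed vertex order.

Choose coordinates S = (0, 0), G = (1, 0), J = (0, 1).
1. Q lies on line JG with JQ:QG = -5:2 ⇒ Q = (5/3, -2/3)
2. B lies on line QJ with QB:BJ = 1:5 ⇒ B = (25/18, -7/18)
3. U is the centroid of triangle QGS ⇒ U = (8/9, -2/9)
4. D is the centroid of triangle BUJ ⇒ D = (41/54, 7/54)
5. V lies on line JD with JV:VD = -2:5 ⇒ V = (-41/81, 128/81)
2·[DJG] = -1/9, 2·[BJV] = -25/243
[DJG]:[BJV] = -1/9:-25/243 = 27/25

[DJG]:[BJV] = 27/25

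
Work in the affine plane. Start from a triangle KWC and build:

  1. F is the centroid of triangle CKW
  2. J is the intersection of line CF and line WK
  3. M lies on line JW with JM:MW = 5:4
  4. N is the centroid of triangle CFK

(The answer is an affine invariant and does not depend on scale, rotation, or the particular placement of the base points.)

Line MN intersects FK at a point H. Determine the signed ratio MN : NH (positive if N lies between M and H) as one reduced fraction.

Choose coordinates K = (0, 0), W = (1, 0), C = (0, 1).
1. F is the centroid of triangle CKW ⇒ F = (1/3, 1/3)
2. J is the intersection of line CF and line WK ⇒ J = (1/2, 0)
3. M lies on line JW with JM:MW = 5:4 ⇒ M = (7/9, 0)
4. N is the centroid of triangle CFK ⇒ N = (1/9, 4/9)
line MN meets FK at H = (14/45, 14/45)
N = M + t·(H−M) with t = 10/7, so MN:NH = 10/7:-3/7

MN:NH = -10/3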